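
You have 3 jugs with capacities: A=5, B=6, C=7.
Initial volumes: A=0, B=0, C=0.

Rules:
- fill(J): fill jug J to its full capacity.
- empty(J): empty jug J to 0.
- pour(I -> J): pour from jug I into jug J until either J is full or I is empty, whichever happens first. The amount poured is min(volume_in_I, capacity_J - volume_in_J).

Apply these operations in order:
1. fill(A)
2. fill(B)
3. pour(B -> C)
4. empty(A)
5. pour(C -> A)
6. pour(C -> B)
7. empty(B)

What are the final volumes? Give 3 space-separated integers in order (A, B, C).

Answer: 5 0 0

Derivation:
Step 1: fill(A) -> (A=5 B=0 C=0)
Step 2: fill(B) -> (A=5 B=6 C=0)
Step 3: pour(B -> C) -> (A=5 B=0 C=6)
Step 4: empty(A) -> (A=0 B=0 C=6)
Step 5: pour(C -> A) -> (A=5 B=0 C=1)
Step 6: pour(C -> B) -> (A=5 B=1 C=0)
Step 7: empty(B) -> (A=5 B=0 C=0)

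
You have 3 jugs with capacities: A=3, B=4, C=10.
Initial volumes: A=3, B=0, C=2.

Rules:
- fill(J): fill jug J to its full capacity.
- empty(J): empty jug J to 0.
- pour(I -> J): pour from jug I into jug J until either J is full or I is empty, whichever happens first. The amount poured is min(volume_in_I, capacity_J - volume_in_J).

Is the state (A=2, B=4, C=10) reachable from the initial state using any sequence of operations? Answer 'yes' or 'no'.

BFS from (A=3, B=0, C=2):
  1. empty(A) -> (A=0 B=0 C=2)
  2. fill(B) -> (A=0 B=4 C=2)
  3. pour(C -> A) -> (A=2 B=4 C=0)
  4. fill(C) -> (A=2 B=4 C=10)
Target reached → yes.

Answer: yes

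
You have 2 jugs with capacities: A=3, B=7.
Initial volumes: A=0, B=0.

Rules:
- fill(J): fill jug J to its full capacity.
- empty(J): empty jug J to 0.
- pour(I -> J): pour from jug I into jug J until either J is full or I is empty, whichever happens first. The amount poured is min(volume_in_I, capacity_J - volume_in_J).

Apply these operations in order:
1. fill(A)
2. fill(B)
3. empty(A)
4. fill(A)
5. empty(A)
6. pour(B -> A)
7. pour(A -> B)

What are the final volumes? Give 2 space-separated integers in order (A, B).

Answer: 0 7

Derivation:
Step 1: fill(A) -> (A=3 B=0)
Step 2: fill(B) -> (A=3 B=7)
Step 3: empty(A) -> (A=0 B=7)
Step 4: fill(A) -> (A=3 B=7)
Step 5: empty(A) -> (A=0 B=7)
Step 6: pour(B -> A) -> (A=3 B=4)
Step 7: pour(A -> B) -> (A=0 B=7)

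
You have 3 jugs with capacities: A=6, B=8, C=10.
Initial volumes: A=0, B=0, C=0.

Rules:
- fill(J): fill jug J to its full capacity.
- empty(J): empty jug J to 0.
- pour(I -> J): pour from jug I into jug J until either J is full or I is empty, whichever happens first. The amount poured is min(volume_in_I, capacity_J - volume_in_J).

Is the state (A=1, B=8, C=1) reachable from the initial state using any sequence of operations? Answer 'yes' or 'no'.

Answer: no

Derivation:
BFS explored all 96 reachable states.
Reachable set includes: (0,0,0), (0,0,2), (0,0,4), (0,0,6), (0,0,8), (0,0,10), (0,2,0), (0,2,2), (0,2,4), (0,2,6), (0,2,8), (0,2,10) ...
Target (A=1, B=8, C=1) not in reachable set → no.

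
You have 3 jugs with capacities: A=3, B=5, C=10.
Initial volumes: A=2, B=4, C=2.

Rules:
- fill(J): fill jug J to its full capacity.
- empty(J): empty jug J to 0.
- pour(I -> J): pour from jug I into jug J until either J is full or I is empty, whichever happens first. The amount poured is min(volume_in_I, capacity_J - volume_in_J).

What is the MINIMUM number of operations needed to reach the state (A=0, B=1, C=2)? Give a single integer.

Answer: 3

Derivation:
BFS from (A=2, B=4, C=2). One shortest path:
  1. empty(A) -> (A=0 B=4 C=2)
  2. pour(B -> A) -> (A=3 B=1 C=2)
  3. empty(A) -> (A=0 B=1 C=2)
Reached target in 3 moves.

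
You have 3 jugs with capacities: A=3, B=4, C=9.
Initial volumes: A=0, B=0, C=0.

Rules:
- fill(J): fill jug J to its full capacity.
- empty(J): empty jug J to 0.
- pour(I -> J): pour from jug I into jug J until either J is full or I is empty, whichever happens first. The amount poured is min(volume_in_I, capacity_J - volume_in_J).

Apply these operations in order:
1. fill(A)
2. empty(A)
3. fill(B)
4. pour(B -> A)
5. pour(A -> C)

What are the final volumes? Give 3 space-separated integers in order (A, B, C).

Step 1: fill(A) -> (A=3 B=0 C=0)
Step 2: empty(A) -> (A=0 B=0 C=0)
Step 3: fill(B) -> (A=0 B=4 C=0)
Step 4: pour(B -> A) -> (A=3 B=1 C=0)
Step 5: pour(A -> C) -> (A=0 B=1 C=3)

Answer: 0 1 3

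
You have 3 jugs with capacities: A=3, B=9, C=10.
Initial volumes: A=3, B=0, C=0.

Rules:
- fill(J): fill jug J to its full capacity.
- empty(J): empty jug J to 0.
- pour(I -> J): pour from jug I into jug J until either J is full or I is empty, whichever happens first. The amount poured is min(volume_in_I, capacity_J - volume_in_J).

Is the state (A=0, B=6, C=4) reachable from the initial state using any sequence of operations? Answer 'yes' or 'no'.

Answer: yes

Derivation:
BFS from (A=3, B=0, C=0):
  1. empty(A) -> (A=0 B=0 C=0)
  2. fill(C) -> (A=0 B=0 C=10)
  3. pour(C -> B) -> (A=0 B=9 C=1)
  4. pour(B -> A) -> (A=3 B=6 C=1)
  5. pour(A -> C) -> (A=0 B=6 C=4)
Target reached → yes.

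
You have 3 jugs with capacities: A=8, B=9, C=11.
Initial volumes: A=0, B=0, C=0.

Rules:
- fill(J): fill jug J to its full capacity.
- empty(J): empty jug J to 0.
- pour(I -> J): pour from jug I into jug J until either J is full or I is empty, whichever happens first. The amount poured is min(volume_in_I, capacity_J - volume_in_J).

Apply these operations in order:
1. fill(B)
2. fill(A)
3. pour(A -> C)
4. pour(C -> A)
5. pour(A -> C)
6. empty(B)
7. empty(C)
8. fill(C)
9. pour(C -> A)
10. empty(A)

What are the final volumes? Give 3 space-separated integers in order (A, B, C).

Step 1: fill(B) -> (A=0 B=9 C=0)
Step 2: fill(A) -> (A=8 B=9 C=0)
Step 3: pour(A -> C) -> (A=0 B=9 C=8)
Step 4: pour(C -> A) -> (A=8 B=9 C=0)
Step 5: pour(A -> C) -> (A=0 B=9 C=8)
Step 6: empty(B) -> (A=0 B=0 C=8)
Step 7: empty(C) -> (A=0 B=0 C=0)
Step 8: fill(C) -> (A=0 B=0 C=11)
Step 9: pour(C -> A) -> (A=8 B=0 C=3)
Step 10: empty(A) -> (A=0 B=0 C=3)

Answer: 0 0 3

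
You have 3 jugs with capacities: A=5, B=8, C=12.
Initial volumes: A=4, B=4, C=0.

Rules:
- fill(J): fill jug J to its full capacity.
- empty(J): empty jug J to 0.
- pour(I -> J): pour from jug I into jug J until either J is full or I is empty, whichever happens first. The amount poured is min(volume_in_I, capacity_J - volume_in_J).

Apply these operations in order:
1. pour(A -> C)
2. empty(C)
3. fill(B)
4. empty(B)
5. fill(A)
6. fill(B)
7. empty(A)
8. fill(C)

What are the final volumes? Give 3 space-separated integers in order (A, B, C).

Step 1: pour(A -> C) -> (A=0 B=4 C=4)
Step 2: empty(C) -> (A=0 B=4 C=0)
Step 3: fill(B) -> (A=0 B=8 C=0)
Step 4: empty(B) -> (A=0 B=0 C=0)
Step 5: fill(A) -> (A=5 B=0 C=0)
Step 6: fill(B) -> (A=5 B=8 C=0)
Step 7: empty(A) -> (A=0 B=8 C=0)
Step 8: fill(C) -> (A=0 B=8 C=12)

Answer: 0 8 12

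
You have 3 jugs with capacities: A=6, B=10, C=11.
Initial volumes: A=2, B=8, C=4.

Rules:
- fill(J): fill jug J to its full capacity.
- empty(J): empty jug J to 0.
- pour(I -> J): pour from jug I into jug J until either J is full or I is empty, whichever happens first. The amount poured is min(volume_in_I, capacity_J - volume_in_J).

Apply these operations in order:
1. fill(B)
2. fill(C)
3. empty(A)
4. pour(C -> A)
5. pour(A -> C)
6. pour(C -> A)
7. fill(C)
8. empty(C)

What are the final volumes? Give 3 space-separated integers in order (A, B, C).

Answer: 6 10 0

Derivation:
Step 1: fill(B) -> (A=2 B=10 C=4)
Step 2: fill(C) -> (A=2 B=10 C=11)
Step 3: empty(A) -> (A=0 B=10 C=11)
Step 4: pour(C -> A) -> (A=6 B=10 C=5)
Step 5: pour(A -> C) -> (A=0 B=10 C=11)
Step 6: pour(C -> A) -> (A=6 B=10 C=5)
Step 7: fill(C) -> (A=6 B=10 C=11)
Step 8: empty(C) -> (A=6 B=10 C=0)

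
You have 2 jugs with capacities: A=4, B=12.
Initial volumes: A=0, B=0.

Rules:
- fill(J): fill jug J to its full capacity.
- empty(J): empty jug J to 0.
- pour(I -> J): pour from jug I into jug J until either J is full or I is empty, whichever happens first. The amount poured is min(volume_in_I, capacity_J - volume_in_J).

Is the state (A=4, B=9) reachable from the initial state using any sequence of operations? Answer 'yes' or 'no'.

BFS explored all 8 reachable states.
Reachable set includes: (0,0), (0,4), (0,8), (0,12), (4,0), (4,4), (4,8), (4,12)
Target (A=4, B=9) not in reachable set → no.

Answer: no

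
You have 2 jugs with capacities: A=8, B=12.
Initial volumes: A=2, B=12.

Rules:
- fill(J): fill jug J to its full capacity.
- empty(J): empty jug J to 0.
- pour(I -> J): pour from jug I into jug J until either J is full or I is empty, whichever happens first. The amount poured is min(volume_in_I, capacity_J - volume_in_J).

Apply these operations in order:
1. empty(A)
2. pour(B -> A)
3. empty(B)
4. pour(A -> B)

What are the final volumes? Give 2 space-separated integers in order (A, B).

Answer: 0 8

Derivation:
Step 1: empty(A) -> (A=0 B=12)
Step 2: pour(B -> A) -> (A=8 B=4)
Step 3: empty(B) -> (A=8 B=0)
Step 4: pour(A -> B) -> (A=0 B=8)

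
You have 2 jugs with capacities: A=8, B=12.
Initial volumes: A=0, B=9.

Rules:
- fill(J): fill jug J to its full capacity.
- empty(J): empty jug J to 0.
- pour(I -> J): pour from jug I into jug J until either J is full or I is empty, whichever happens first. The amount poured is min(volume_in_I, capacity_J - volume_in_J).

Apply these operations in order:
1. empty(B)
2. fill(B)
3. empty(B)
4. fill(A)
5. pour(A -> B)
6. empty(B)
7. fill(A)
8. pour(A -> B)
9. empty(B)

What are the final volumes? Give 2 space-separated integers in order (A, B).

Answer: 0 0

Derivation:
Step 1: empty(B) -> (A=0 B=0)
Step 2: fill(B) -> (A=0 B=12)
Step 3: empty(B) -> (A=0 B=0)
Step 4: fill(A) -> (A=8 B=0)
Step 5: pour(A -> B) -> (A=0 B=8)
Step 6: empty(B) -> (A=0 B=0)
Step 7: fill(A) -> (A=8 B=0)
Step 8: pour(A -> B) -> (A=0 B=8)
Step 9: empty(B) -> (A=0 B=0)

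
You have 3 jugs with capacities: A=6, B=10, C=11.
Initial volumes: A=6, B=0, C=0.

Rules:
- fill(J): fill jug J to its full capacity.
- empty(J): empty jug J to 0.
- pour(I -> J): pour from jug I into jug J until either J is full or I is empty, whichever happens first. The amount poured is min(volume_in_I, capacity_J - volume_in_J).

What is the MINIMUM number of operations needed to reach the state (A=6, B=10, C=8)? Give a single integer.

Answer: 7

Derivation:
BFS from (A=6, B=0, C=0). One shortest path:
  1. pour(A -> B) -> (A=0 B=6 C=0)
  2. fill(A) -> (A=6 B=6 C=0)
  3. pour(A -> B) -> (A=2 B=10 C=0)
  4. pour(A -> C) -> (A=0 B=10 C=2)
  5. fill(A) -> (A=6 B=10 C=2)
  6. pour(A -> C) -> (A=0 B=10 C=8)
  7. fill(A) -> (A=6 B=10 C=8)
Reached target in 7 moves.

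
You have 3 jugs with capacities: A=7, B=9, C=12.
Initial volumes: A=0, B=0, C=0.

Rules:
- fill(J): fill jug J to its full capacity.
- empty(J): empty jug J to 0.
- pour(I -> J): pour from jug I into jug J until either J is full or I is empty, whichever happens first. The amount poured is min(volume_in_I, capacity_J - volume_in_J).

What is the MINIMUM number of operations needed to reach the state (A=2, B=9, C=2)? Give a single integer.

BFS from (A=0, B=0, C=0). One shortest path:
  1. fill(A) -> (A=7 B=0 C=0)
  2. fill(B) -> (A=7 B=9 C=0)
  3. pour(A -> C) -> (A=0 B=9 C=7)
  4. pour(B -> A) -> (A=7 B=2 C=7)
  5. pour(A -> C) -> (A=2 B=2 C=12)
  6. empty(C) -> (A=2 B=2 C=0)
  7. pour(B -> C) -> (A=2 B=0 C=2)
  8. fill(B) -> (A=2 B=9 C=2)
Reached target in 8 moves.

Answer: 8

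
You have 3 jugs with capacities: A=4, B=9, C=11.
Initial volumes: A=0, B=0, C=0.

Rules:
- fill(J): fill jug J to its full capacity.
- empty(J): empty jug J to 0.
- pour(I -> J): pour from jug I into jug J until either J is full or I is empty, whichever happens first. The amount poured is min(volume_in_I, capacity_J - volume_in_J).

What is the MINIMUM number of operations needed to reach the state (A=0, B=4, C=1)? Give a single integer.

Answer: 6

Derivation:
BFS from (A=0, B=0, C=0). One shortest path:
  1. fill(B) -> (A=0 B=9 C=0)
  2. pour(B -> A) -> (A=4 B=5 C=0)
  3. empty(A) -> (A=0 B=5 C=0)
  4. pour(B -> A) -> (A=4 B=1 C=0)
  5. pour(B -> C) -> (A=4 B=0 C=1)
  6. pour(A -> B) -> (A=0 B=4 C=1)
Reached target in 6 moves.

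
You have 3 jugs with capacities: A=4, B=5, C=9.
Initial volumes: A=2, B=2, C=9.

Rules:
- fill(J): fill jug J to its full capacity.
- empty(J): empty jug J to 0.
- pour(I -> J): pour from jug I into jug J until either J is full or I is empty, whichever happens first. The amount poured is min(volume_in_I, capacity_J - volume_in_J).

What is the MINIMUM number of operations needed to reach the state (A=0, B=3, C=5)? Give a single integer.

Answer: 5

Derivation:
BFS from (A=2, B=2, C=9). One shortest path:
  1. fill(B) -> (A=2 B=5 C=9)
  2. pour(B -> A) -> (A=4 B=3 C=9)
  3. empty(A) -> (A=0 B=3 C=9)
  4. pour(C -> A) -> (A=4 B=3 C=5)
  5. empty(A) -> (A=0 B=3 C=5)
Reached target in 5 moves.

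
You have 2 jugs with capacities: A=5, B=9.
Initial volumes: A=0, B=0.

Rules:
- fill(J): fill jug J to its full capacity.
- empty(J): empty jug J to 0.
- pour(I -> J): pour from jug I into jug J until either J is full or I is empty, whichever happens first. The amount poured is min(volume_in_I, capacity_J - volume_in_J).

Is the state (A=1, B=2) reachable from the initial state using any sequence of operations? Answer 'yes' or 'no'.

Answer: no

Derivation:
BFS explored all 28 reachable states.
Reachable set includes: (0,0), (0,1), (0,2), (0,3), (0,4), (0,5), (0,6), (0,7), (0,8), (0,9), (1,0), (1,9) ...
Target (A=1, B=2) not in reachable set → no.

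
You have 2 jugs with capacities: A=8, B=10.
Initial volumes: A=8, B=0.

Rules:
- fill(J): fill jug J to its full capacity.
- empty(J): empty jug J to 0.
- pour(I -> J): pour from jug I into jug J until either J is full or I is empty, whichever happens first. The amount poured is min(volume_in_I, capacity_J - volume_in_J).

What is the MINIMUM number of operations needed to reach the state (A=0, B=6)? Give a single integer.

BFS from (A=8, B=0). One shortest path:
  1. pour(A -> B) -> (A=0 B=8)
  2. fill(A) -> (A=8 B=8)
  3. pour(A -> B) -> (A=6 B=10)
  4. empty(B) -> (A=6 B=0)
  5. pour(A -> B) -> (A=0 B=6)
Reached target in 5 moves.

Answer: 5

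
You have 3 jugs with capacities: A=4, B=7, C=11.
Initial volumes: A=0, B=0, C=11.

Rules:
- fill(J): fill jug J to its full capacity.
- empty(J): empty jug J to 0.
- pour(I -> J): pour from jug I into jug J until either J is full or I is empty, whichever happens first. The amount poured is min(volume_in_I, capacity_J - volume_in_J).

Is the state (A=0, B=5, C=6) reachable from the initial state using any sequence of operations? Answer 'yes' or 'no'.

Answer: yes

Derivation:
BFS from (A=0, B=0, C=11):
  1. pour(C -> A) -> (A=4 B=0 C=7)
  2. pour(A -> B) -> (A=0 B=4 C=7)
  3. pour(C -> A) -> (A=4 B=4 C=3)
  4. pour(A -> B) -> (A=1 B=7 C=3)
  5. pour(B -> C) -> (A=1 B=0 C=10)
  6. pour(A -> B) -> (A=0 B=1 C=10)
  7. pour(C -> A) -> (A=4 B=1 C=6)
  8. pour(A -> B) -> (A=0 B=5 C=6)
Target reached → yes.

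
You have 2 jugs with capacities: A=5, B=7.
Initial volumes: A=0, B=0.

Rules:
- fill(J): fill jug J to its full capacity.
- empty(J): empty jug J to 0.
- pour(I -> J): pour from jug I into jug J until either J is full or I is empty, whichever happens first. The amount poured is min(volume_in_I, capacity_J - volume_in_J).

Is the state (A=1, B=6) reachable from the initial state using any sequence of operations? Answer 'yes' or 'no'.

BFS explored all 24 reachable states.
Reachable set includes: (0,0), (0,1), (0,2), (0,3), (0,4), (0,5), (0,6), (0,7), (1,0), (1,7), (2,0), (2,7) ...
Target (A=1, B=6) not in reachable set → no.

Answer: no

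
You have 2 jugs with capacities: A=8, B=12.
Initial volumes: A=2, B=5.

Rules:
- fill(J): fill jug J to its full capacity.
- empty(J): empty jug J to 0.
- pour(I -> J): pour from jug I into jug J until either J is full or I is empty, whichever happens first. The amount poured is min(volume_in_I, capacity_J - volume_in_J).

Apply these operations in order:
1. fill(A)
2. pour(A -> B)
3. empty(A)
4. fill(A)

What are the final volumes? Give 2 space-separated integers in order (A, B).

Answer: 8 12

Derivation:
Step 1: fill(A) -> (A=8 B=5)
Step 2: pour(A -> B) -> (A=1 B=12)
Step 3: empty(A) -> (A=0 B=12)
Step 4: fill(A) -> (A=8 B=12)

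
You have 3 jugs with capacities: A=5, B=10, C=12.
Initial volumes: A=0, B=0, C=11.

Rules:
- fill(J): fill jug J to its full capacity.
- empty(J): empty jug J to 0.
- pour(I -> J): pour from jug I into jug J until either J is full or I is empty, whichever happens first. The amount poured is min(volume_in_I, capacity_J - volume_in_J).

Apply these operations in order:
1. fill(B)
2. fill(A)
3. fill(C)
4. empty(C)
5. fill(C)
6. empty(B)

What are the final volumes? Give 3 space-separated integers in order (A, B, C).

Step 1: fill(B) -> (A=0 B=10 C=11)
Step 2: fill(A) -> (A=5 B=10 C=11)
Step 3: fill(C) -> (A=5 B=10 C=12)
Step 4: empty(C) -> (A=5 B=10 C=0)
Step 5: fill(C) -> (A=5 B=10 C=12)
Step 6: empty(B) -> (A=5 B=0 C=12)

Answer: 5 0 12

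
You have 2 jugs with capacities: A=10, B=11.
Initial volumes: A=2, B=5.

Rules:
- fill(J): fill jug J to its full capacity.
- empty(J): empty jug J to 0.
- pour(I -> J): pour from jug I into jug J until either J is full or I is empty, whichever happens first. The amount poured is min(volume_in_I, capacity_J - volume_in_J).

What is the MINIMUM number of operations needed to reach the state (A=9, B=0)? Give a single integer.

Answer: 6

Derivation:
BFS from (A=2, B=5). One shortest path:
  1. fill(A) -> (A=10 B=5)
  2. empty(B) -> (A=10 B=0)
  3. pour(A -> B) -> (A=0 B=10)
  4. fill(A) -> (A=10 B=10)
  5. pour(A -> B) -> (A=9 B=11)
  6. empty(B) -> (A=9 B=0)
Reached target in 6 moves.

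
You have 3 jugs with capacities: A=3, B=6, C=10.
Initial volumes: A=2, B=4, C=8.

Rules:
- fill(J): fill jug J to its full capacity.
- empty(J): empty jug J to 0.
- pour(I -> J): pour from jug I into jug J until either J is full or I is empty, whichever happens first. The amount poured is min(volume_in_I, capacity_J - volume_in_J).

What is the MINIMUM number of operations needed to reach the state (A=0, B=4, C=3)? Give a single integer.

BFS from (A=2, B=4, C=8). One shortest path:
  1. fill(A) -> (A=3 B=4 C=8)
  2. empty(C) -> (A=3 B=4 C=0)
  3. pour(A -> C) -> (A=0 B=4 C=3)
Reached target in 3 moves.

Answer: 3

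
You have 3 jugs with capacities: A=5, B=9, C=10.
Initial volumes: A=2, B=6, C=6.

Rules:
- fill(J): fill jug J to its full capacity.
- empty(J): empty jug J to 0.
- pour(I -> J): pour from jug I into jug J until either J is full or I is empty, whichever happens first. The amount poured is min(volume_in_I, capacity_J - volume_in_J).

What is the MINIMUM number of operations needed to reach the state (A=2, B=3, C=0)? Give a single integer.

BFS from (A=2, B=6, C=6). One shortest path:
  1. pour(C -> B) -> (A=2 B=9 C=3)
  2. empty(B) -> (A=2 B=0 C=3)
  3. pour(C -> B) -> (A=2 B=3 C=0)
Reached target in 3 moves.

Answer: 3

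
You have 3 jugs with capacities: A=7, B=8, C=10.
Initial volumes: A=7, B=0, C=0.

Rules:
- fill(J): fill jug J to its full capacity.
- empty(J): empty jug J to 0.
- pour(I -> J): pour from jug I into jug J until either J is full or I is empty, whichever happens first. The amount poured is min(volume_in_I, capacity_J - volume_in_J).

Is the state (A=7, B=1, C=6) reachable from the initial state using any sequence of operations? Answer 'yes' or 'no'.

Answer: yes

Derivation:
BFS from (A=7, B=0, C=0):
  1. pour(A -> B) -> (A=0 B=7 C=0)
  2. fill(A) -> (A=7 B=7 C=0)
  3. pour(A -> B) -> (A=6 B=8 C=0)
  4. pour(A -> C) -> (A=0 B=8 C=6)
  5. pour(B -> A) -> (A=7 B=1 C=6)
Target reached → yes.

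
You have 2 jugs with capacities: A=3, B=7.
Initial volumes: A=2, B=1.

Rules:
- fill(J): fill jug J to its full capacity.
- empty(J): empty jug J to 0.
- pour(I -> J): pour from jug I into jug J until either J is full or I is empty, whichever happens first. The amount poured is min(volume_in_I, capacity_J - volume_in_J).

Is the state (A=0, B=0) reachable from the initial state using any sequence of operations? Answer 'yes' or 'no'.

Answer: yes

Derivation:
BFS from (A=2, B=1):
  1. empty(A) -> (A=0 B=1)
  2. empty(B) -> (A=0 B=0)
Target reached → yes.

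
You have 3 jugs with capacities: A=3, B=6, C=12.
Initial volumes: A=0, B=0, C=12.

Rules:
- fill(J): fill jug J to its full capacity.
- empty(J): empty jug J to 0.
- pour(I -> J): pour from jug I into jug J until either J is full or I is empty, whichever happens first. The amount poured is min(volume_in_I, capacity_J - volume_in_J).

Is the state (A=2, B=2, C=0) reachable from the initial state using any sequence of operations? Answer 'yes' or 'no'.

BFS explored all 30 reachable states.
Reachable set includes: (0,0,0), (0,0,3), (0,0,6), (0,0,9), (0,0,12), (0,3,0), (0,3,3), (0,3,6), (0,3,9), (0,3,12), (0,6,0), (0,6,3) ...
Target (A=2, B=2, C=0) not in reachable set → no.

Answer: no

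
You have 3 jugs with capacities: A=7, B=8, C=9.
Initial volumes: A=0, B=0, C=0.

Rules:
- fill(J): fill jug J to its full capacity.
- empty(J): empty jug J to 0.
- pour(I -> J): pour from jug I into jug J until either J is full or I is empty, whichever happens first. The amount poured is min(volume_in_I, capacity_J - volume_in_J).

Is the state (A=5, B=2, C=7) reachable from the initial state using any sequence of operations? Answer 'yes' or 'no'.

BFS explored all 384 reachable states.
Reachable set includes: (0,0,0), (0,0,1), (0,0,2), (0,0,3), (0,0,4), (0,0,5), (0,0,6), (0,0,7), (0,0,8), (0,0,9), (0,1,0), (0,1,1) ...
Target (A=5, B=2, C=7) not in reachable set → no.

Answer: no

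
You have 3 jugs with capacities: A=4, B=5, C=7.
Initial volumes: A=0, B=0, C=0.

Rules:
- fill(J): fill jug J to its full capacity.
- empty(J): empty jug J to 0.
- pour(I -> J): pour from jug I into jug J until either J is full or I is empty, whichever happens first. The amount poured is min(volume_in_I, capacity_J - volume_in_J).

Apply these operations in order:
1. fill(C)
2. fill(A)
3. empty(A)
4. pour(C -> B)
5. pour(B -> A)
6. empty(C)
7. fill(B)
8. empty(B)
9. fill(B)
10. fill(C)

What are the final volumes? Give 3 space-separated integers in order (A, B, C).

Step 1: fill(C) -> (A=0 B=0 C=7)
Step 2: fill(A) -> (A=4 B=0 C=7)
Step 3: empty(A) -> (A=0 B=0 C=7)
Step 4: pour(C -> B) -> (A=0 B=5 C=2)
Step 5: pour(B -> A) -> (A=4 B=1 C=2)
Step 6: empty(C) -> (A=4 B=1 C=0)
Step 7: fill(B) -> (A=4 B=5 C=0)
Step 8: empty(B) -> (A=4 B=0 C=0)
Step 9: fill(B) -> (A=4 B=5 C=0)
Step 10: fill(C) -> (A=4 B=5 C=7)

Answer: 4 5 7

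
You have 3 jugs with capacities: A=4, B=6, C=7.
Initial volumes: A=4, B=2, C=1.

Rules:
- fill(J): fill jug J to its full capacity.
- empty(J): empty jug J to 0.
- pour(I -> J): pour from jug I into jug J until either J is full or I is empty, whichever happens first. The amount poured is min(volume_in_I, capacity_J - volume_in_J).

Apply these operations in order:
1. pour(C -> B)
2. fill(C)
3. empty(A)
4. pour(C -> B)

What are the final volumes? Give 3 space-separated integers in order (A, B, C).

Step 1: pour(C -> B) -> (A=4 B=3 C=0)
Step 2: fill(C) -> (A=4 B=3 C=7)
Step 3: empty(A) -> (A=0 B=3 C=7)
Step 4: pour(C -> B) -> (A=0 B=6 C=4)

Answer: 0 6 4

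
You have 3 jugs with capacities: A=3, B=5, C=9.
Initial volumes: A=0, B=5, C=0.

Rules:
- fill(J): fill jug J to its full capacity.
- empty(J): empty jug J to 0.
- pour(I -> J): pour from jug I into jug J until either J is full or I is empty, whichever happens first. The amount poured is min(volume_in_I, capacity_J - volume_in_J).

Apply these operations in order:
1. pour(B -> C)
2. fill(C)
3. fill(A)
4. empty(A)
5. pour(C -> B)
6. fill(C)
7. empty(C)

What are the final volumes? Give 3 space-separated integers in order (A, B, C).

Answer: 0 5 0

Derivation:
Step 1: pour(B -> C) -> (A=0 B=0 C=5)
Step 2: fill(C) -> (A=0 B=0 C=9)
Step 3: fill(A) -> (A=3 B=0 C=9)
Step 4: empty(A) -> (A=0 B=0 C=9)
Step 5: pour(C -> B) -> (A=0 B=5 C=4)
Step 6: fill(C) -> (A=0 B=5 C=9)
Step 7: empty(C) -> (A=0 B=5 C=0)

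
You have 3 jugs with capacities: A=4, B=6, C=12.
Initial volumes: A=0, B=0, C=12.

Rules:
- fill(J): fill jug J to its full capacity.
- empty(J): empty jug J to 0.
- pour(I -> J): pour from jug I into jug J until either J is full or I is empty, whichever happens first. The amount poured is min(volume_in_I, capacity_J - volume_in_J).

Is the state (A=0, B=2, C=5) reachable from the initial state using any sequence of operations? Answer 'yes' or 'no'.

BFS explored all 74 reachable states.
Reachable set includes: (0,0,0), (0,0,2), (0,0,4), (0,0,6), (0,0,8), (0,0,10), (0,0,12), (0,2,0), (0,2,2), (0,2,4), (0,2,6), (0,2,8) ...
Target (A=0, B=2, C=5) not in reachable set → no.

Answer: no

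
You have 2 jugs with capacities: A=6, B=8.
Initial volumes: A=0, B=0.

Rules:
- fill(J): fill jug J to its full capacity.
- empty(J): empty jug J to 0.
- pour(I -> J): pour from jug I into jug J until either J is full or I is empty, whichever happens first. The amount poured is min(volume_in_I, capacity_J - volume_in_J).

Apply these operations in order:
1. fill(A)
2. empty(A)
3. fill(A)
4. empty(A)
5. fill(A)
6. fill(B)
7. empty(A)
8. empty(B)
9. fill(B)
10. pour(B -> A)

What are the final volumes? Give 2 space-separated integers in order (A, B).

Answer: 6 2

Derivation:
Step 1: fill(A) -> (A=6 B=0)
Step 2: empty(A) -> (A=0 B=0)
Step 3: fill(A) -> (A=6 B=0)
Step 4: empty(A) -> (A=0 B=0)
Step 5: fill(A) -> (A=6 B=0)
Step 6: fill(B) -> (A=6 B=8)
Step 7: empty(A) -> (A=0 B=8)
Step 8: empty(B) -> (A=0 B=0)
Step 9: fill(B) -> (A=0 B=8)
Step 10: pour(B -> A) -> (A=6 B=2)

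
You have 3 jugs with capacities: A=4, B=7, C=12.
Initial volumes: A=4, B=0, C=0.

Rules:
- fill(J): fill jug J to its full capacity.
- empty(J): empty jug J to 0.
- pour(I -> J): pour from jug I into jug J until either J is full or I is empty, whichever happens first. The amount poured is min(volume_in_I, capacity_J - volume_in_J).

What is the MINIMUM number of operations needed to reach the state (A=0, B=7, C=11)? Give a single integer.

BFS from (A=4, B=0, C=0). One shortest path:
  1. fill(B) -> (A=4 B=7 C=0)
  2. pour(A -> C) -> (A=0 B=7 C=4)
  3. pour(B -> C) -> (A=0 B=0 C=11)
  4. fill(B) -> (A=0 B=7 C=11)
Reached target in 4 moves.

Answer: 4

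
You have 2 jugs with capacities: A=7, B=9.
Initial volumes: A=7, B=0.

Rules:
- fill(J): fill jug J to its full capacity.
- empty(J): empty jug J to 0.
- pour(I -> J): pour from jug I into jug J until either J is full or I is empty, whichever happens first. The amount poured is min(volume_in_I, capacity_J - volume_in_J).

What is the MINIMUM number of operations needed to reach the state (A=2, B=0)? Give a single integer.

BFS from (A=7, B=0). One shortest path:
  1. empty(A) -> (A=0 B=0)
  2. fill(B) -> (A=0 B=9)
  3. pour(B -> A) -> (A=7 B=2)
  4. empty(A) -> (A=0 B=2)
  5. pour(B -> A) -> (A=2 B=0)
Reached target in 5 moves.

Answer: 5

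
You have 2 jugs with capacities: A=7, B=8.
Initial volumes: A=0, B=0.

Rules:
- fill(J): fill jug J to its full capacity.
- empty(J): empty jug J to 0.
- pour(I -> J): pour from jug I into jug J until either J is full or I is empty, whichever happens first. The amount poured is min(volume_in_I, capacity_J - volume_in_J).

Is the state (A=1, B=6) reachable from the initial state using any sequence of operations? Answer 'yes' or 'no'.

BFS explored all 30 reachable states.
Reachable set includes: (0,0), (0,1), (0,2), (0,3), (0,4), (0,5), (0,6), (0,7), (0,8), (1,0), (1,8), (2,0) ...
Target (A=1, B=6) not in reachable set → no.

Answer: no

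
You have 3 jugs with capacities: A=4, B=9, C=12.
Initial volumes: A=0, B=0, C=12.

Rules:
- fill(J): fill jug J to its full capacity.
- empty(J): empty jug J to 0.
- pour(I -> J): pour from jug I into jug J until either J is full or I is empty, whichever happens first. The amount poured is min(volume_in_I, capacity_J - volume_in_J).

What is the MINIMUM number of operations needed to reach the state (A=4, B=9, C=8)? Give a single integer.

Answer: 2

Derivation:
BFS from (A=0, B=0, C=12). One shortest path:
  1. fill(B) -> (A=0 B=9 C=12)
  2. pour(C -> A) -> (A=4 B=9 C=8)
Reached target in 2 moves.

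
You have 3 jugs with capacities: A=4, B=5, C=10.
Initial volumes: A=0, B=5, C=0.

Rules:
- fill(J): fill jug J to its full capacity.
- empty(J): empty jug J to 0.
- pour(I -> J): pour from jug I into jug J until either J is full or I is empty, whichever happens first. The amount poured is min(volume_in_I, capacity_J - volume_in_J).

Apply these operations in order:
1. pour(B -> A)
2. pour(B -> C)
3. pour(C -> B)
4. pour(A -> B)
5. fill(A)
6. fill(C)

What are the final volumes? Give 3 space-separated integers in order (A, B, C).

Step 1: pour(B -> A) -> (A=4 B=1 C=0)
Step 2: pour(B -> C) -> (A=4 B=0 C=1)
Step 3: pour(C -> B) -> (A=4 B=1 C=0)
Step 4: pour(A -> B) -> (A=0 B=5 C=0)
Step 5: fill(A) -> (A=4 B=5 C=0)
Step 6: fill(C) -> (A=4 B=5 C=10)

Answer: 4 5 10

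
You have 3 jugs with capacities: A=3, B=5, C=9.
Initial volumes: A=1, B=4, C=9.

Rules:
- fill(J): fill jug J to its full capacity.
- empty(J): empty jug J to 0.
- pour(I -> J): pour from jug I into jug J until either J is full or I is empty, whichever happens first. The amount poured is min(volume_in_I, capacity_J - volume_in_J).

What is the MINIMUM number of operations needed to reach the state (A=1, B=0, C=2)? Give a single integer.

BFS from (A=1, B=4, C=9). One shortest path:
  1. fill(B) -> (A=1 B=5 C=9)
  2. empty(C) -> (A=1 B=5 C=0)
  3. pour(A -> C) -> (A=0 B=5 C=1)
  4. pour(B -> A) -> (A=3 B=2 C=1)
  5. empty(A) -> (A=0 B=2 C=1)
  6. pour(C -> A) -> (A=1 B=2 C=0)
  7. pour(B -> C) -> (A=1 B=0 C=2)
Reached target in 7 moves.

Answer: 7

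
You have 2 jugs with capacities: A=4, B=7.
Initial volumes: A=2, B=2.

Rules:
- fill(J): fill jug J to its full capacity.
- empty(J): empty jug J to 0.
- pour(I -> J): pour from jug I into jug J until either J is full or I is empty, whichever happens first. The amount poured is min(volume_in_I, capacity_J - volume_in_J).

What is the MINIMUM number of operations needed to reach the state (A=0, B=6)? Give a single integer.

BFS from (A=2, B=2). One shortest path:
  1. fill(A) -> (A=4 B=2)
  2. pour(A -> B) -> (A=0 B=6)
Reached target in 2 moves.

Answer: 2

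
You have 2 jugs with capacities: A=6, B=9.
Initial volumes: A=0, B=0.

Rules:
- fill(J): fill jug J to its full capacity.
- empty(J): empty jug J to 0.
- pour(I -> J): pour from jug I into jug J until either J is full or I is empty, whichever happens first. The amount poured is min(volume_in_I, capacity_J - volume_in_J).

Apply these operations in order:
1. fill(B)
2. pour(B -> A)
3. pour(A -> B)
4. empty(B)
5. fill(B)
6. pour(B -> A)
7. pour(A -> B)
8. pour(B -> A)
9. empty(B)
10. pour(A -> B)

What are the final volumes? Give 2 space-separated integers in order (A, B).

Answer: 0 6

Derivation:
Step 1: fill(B) -> (A=0 B=9)
Step 2: pour(B -> A) -> (A=6 B=3)
Step 3: pour(A -> B) -> (A=0 B=9)
Step 4: empty(B) -> (A=0 B=0)
Step 5: fill(B) -> (A=0 B=9)
Step 6: pour(B -> A) -> (A=6 B=3)
Step 7: pour(A -> B) -> (A=0 B=9)
Step 8: pour(B -> A) -> (A=6 B=3)
Step 9: empty(B) -> (A=6 B=0)
Step 10: pour(A -> B) -> (A=0 B=6)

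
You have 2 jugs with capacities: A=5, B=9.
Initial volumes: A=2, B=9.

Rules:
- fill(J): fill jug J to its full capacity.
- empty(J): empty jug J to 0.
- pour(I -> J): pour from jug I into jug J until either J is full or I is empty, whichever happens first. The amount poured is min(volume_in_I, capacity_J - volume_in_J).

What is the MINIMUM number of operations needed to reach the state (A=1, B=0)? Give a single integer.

Answer: 5

Derivation:
BFS from (A=2, B=9). One shortest path:
  1. pour(B -> A) -> (A=5 B=6)
  2. empty(A) -> (A=0 B=6)
  3. pour(B -> A) -> (A=5 B=1)
  4. empty(A) -> (A=0 B=1)
  5. pour(B -> A) -> (A=1 B=0)
Reached target in 5 moves.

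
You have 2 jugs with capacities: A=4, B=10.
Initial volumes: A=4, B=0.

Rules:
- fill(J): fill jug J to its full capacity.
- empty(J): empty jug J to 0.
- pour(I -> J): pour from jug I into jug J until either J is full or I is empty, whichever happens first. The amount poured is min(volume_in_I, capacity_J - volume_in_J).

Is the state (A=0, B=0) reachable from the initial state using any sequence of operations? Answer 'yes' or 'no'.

BFS from (A=4, B=0):
  1. empty(A) -> (A=0 B=0)
Target reached → yes.

Answer: yes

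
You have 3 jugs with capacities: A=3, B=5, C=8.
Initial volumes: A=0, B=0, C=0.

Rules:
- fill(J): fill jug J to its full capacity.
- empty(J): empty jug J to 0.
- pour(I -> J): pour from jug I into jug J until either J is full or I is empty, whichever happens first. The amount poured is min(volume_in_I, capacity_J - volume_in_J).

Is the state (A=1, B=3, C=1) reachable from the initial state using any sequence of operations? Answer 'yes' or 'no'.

Answer: no

Derivation:
BFS explored all 160 reachable states.
Reachable set includes: (0,0,0), (0,0,1), (0,0,2), (0,0,3), (0,0,4), (0,0,5), (0,0,6), (0,0,7), (0,0,8), (0,1,0), (0,1,1), (0,1,2) ...
Target (A=1, B=3, C=1) not in reachable set → no.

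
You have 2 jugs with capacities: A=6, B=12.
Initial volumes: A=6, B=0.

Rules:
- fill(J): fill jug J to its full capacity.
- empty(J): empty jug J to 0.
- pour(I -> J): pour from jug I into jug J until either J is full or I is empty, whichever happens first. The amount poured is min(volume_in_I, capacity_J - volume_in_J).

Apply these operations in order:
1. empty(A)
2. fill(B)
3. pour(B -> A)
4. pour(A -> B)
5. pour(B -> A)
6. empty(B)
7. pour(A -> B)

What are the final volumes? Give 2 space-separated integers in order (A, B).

Answer: 0 6

Derivation:
Step 1: empty(A) -> (A=0 B=0)
Step 2: fill(B) -> (A=0 B=12)
Step 3: pour(B -> A) -> (A=6 B=6)
Step 4: pour(A -> B) -> (A=0 B=12)
Step 5: pour(B -> A) -> (A=6 B=6)
Step 6: empty(B) -> (A=6 B=0)
Step 7: pour(A -> B) -> (A=0 B=6)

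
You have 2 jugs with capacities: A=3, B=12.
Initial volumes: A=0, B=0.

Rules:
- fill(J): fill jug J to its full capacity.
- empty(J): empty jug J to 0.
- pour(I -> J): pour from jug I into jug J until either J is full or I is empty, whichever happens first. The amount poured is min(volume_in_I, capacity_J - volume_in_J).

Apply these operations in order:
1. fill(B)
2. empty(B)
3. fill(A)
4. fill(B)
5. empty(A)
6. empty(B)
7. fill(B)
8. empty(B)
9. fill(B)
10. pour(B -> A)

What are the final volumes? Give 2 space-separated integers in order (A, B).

Answer: 3 9

Derivation:
Step 1: fill(B) -> (A=0 B=12)
Step 2: empty(B) -> (A=0 B=0)
Step 3: fill(A) -> (A=3 B=0)
Step 4: fill(B) -> (A=3 B=12)
Step 5: empty(A) -> (A=0 B=12)
Step 6: empty(B) -> (A=0 B=0)
Step 7: fill(B) -> (A=0 B=12)
Step 8: empty(B) -> (A=0 B=0)
Step 9: fill(B) -> (A=0 B=12)
Step 10: pour(B -> A) -> (A=3 B=9)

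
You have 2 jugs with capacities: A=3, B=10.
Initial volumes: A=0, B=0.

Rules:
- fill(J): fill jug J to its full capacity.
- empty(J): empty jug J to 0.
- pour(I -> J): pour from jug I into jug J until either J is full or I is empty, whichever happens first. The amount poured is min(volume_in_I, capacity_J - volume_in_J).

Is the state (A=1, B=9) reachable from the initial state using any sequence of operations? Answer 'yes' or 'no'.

BFS explored all 26 reachable states.
Reachable set includes: (0,0), (0,1), (0,2), (0,3), (0,4), (0,5), (0,6), (0,7), (0,8), (0,9), (0,10), (1,0) ...
Target (A=1, B=9) not in reachable set → no.

Answer: no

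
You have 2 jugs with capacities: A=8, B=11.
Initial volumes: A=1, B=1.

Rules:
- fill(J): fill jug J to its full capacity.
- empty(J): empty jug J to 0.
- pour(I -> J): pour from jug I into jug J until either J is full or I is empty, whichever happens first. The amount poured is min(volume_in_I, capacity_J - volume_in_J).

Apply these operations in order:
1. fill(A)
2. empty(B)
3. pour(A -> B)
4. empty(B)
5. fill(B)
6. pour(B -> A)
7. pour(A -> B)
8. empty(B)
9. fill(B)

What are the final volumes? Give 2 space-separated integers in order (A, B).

Answer: 0 11

Derivation:
Step 1: fill(A) -> (A=8 B=1)
Step 2: empty(B) -> (A=8 B=0)
Step 3: pour(A -> B) -> (A=0 B=8)
Step 4: empty(B) -> (A=0 B=0)
Step 5: fill(B) -> (A=0 B=11)
Step 6: pour(B -> A) -> (A=8 B=3)
Step 7: pour(A -> B) -> (A=0 B=11)
Step 8: empty(B) -> (A=0 B=0)
Step 9: fill(B) -> (A=0 B=11)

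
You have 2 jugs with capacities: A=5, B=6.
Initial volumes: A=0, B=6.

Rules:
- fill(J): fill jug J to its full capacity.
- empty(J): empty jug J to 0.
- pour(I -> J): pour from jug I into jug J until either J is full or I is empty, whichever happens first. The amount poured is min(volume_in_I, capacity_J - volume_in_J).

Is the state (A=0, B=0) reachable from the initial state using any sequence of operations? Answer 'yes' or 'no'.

BFS from (A=0, B=6):
  1. empty(B) -> (A=0 B=0)
Target reached → yes.

Answer: yes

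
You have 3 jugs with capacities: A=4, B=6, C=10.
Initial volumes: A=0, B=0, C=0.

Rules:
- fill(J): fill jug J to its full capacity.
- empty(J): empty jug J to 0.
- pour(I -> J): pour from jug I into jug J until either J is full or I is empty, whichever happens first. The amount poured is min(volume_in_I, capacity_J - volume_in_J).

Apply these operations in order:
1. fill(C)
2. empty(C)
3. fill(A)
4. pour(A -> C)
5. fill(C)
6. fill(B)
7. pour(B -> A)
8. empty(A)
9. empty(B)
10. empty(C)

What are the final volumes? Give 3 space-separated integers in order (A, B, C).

Step 1: fill(C) -> (A=0 B=0 C=10)
Step 2: empty(C) -> (A=0 B=0 C=0)
Step 3: fill(A) -> (A=4 B=0 C=0)
Step 4: pour(A -> C) -> (A=0 B=0 C=4)
Step 5: fill(C) -> (A=0 B=0 C=10)
Step 6: fill(B) -> (A=0 B=6 C=10)
Step 7: pour(B -> A) -> (A=4 B=2 C=10)
Step 8: empty(A) -> (A=0 B=2 C=10)
Step 9: empty(B) -> (A=0 B=0 C=10)
Step 10: empty(C) -> (A=0 B=0 C=0)

Answer: 0 0 0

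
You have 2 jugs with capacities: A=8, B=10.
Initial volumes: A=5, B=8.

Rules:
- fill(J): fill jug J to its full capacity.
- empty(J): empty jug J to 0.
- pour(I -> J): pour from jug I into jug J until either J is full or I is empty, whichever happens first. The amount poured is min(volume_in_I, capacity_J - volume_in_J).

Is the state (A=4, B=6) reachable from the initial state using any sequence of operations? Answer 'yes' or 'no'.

Answer: no

Derivation:
BFS explored all 37 reachable states.
Reachable set includes: (0,0), (0,1), (0,2), (0,3), (0,4), (0,5), (0,6), (0,7), (0,8), (0,9), (0,10), (1,0) ...
Target (A=4, B=6) not in reachable set → no.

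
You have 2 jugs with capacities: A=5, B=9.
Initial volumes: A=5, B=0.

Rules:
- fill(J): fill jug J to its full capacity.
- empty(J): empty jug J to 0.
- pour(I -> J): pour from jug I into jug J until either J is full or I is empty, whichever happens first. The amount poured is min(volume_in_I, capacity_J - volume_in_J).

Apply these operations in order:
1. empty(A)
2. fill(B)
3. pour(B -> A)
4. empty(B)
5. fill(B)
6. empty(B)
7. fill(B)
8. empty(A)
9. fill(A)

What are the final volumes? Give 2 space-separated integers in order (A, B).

Step 1: empty(A) -> (A=0 B=0)
Step 2: fill(B) -> (A=0 B=9)
Step 3: pour(B -> A) -> (A=5 B=4)
Step 4: empty(B) -> (A=5 B=0)
Step 5: fill(B) -> (A=5 B=9)
Step 6: empty(B) -> (A=5 B=0)
Step 7: fill(B) -> (A=5 B=9)
Step 8: empty(A) -> (A=0 B=9)
Step 9: fill(A) -> (A=5 B=9)

Answer: 5 9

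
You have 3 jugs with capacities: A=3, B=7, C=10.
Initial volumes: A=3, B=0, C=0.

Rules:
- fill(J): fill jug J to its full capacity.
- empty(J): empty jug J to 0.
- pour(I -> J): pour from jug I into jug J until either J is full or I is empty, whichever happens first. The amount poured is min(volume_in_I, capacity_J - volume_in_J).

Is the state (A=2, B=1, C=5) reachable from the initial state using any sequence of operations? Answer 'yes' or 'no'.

Answer: no

Derivation:
BFS explored all 244 reachable states.
Reachable set includes: (0,0,0), (0,0,1), (0,0,2), (0,0,3), (0,0,4), (0,0,5), (0,0,6), (0,0,7), (0,0,8), (0,0,9), (0,0,10), (0,1,0) ...
Target (A=2, B=1, C=5) not in reachable set → no.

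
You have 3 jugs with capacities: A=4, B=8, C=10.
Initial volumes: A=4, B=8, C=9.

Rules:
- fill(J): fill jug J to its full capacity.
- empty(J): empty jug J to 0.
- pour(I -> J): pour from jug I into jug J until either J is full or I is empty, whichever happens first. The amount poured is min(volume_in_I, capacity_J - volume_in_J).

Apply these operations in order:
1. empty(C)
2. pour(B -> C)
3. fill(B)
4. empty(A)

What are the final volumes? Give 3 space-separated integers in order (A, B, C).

Answer: 0 8 8

Derivation:
Step 1: empty(C) -> (A=4 B=8 C=0)
Step 2: pour(B -> C) -> (A=4 B=0 C=8)
Step 3: fill(B) -> (A=4 B=8 C=8)
Step 4: empty(A) -> (A=0 B=8 C=8)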